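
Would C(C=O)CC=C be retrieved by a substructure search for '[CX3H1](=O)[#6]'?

The pattern [CX3H1](=O)[#6] describes an sp2 carbon with one H, double-bonded to O and single-bonded to carbon — an aldehyde.
The molecule carries an aldehyde (-CHO), whose atoms satisfy every constraint of the query, so the pattern matches.

Yes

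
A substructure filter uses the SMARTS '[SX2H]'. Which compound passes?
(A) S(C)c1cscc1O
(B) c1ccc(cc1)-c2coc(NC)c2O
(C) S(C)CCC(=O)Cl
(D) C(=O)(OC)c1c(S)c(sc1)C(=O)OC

[SX2H] describes an aliphatic sulfur with two connections, one being H (a thiol).
(A) has a hydroxyl group (-OH) but it is an -OH, not an -SH.
(B) has a hydroxyl group (-OH) but it is an -OH, not an -SH.
(C) has a methylthio ether (-SCH3) but the sulfur has H0 (bonded to two carbons), not H1.
(D) contains a thiol (-SH), which satisfies every atom and bond constraint.
So the answer is (D).

D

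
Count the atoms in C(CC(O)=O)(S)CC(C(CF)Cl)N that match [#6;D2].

The query [#6;D2] means: any carbon bonded to exactly two heavy atoms.
Check the 13 heavy atoms by environment: 3× C (D2) → match; 4× C (D3) → no; 1× S (D1) → no; 1× Cl (D1) → no; 2× O (D1) → no; 1× F (D1) → no; 1× N (D1) → no.
That gives 3 matching atoms.

3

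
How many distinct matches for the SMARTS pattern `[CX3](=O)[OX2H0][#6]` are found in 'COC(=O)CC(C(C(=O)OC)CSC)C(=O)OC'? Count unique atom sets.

3

[CX3](=O)[OX2H0][#6] is the SMARTS for an ester: a carbonyl carbon bonded to an oxygen that is itself bonded to carbon (no H on that O).
The molecule carries 3 separate instances of a methyl-ester group (-C(=O)OCH3) meeting every constraint; each maps to a distinct set of atoms, giving 3 matches.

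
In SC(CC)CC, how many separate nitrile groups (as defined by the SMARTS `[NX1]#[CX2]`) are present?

[NX1]#[CX2] is the SMARTS for a nitrile: a nitrogen triple-bonded to a two-connected carbon.
No fragment in the molecule satisfies every constraint, giving 0 matches.

0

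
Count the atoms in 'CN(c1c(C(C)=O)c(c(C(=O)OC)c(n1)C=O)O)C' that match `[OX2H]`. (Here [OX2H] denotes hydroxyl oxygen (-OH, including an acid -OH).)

1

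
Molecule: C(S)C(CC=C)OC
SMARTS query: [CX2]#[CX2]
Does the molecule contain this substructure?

No

The pattern [CX2]#[CX2] describes a carbon-carbon triple bond — an alkyne.
The closest candidate here is a vinyl group (-CH=CH2), but the C=C is a double bond; both carbons are CX3, not CX2. No other fragment satisfies the full query, so there is no match.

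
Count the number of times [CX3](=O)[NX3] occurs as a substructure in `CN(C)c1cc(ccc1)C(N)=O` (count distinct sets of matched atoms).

[CX3](=O)[NX3] is the SMARTS for an amide: a carbonyl carbon bonded to a trivalent nitrogen.
Exactly one fragment in the molecule meets all constraints, giving 1 match.

1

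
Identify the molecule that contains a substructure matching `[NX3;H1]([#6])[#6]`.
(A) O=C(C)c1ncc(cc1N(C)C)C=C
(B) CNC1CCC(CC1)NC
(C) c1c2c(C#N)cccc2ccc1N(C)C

[NX3;H1]([#6])[#6] describes a trivalent nitrogen with one H, bonded to two carbons (a secondary amine).
(A) has a dimethylamino group (-N(CH3)2) but the nitrogen has H0, not H1.
(B) contains an N-methylamino group (-NHCH3), which satisfies every atom and bond constraint.
(C) has a dimethylamino group (-N(CH3)2) but the nitrogen has H0, not H1.
So the answer is (B).

B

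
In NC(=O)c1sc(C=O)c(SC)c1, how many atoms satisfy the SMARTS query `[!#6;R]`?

The query [!#6;R] means: non-carbon atom that is part of a ring.
Check the 12 heavy atoms by environment: 1× s (aromatic, in 5-ring) → match; 4× c (aromatic, in 5-ring) → no; 1× S (acyclic) → no; 3× C (acyclic) → no; 2× O (acyclic) → no; 1× N (acyclic) → no.
That gives 1 matching atom.

1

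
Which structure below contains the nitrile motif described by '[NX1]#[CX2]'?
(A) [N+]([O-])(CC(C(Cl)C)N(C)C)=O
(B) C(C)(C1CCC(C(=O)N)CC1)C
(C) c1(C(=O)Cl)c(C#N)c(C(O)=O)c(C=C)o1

[NX1]#[CX2] describes a nitrogen triple-bonded to a two-connected carbon (a nitrile).
(A) has a nitro group (-[N+](=O)[O-]) but there is no C#N triple bond.
(B) has a primary amide (-C(=O)NH2) but the nitrogen is NX3, not NX1.
(C) contains a nitrile (-C#N), which satisfies every atom and bond constraint.
So the answer is (C).

C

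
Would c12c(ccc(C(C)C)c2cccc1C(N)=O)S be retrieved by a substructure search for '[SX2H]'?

The pattern [SX2H] describes an aliphatic sulfur with two connections, one being H — a thiol.
The molecule carries a thiol (-SH), whose atoms satisfy every constraint of the query, so the pattern matches.

Yes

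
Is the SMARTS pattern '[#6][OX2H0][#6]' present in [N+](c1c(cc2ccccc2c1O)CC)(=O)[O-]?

No

The pattern [#6][OX2H0][#6] describes an aliphatic oxygen bridging two carbons with no H on the oxygen — an ether.
The closest candidate here is a hydroxyl group (-OH), but the oxygen has H1, not H0 bridging two carbons. No other fragment satisfies the full query, so there is no match.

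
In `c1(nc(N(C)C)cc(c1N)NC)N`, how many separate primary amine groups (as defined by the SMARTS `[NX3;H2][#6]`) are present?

2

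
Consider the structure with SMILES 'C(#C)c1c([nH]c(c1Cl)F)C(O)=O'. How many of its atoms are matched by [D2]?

The query [D2] means: atom with exactly two heavy-atom neighbours.
Check the 12 heavy atoms by environment: 1× n (aromatic, D2) → match; 4× c (aromatic, D3) → no; 1× F (D1) → no; 1× C (D2) → match; 1× C (D1) → no; 1× Cl (D1) → no; 1× C (D3) → no; 2× O (D1) → no.
Summing the matching environments: 1 + 1 = 2 matching atoms.

2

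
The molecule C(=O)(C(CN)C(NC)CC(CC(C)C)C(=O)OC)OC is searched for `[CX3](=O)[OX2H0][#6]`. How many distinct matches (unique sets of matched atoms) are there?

[CX3](=O)[OX2H0][#6] is the SMARTS for an ester: a carbonyl carbon bonded to an oxygen that is itself bonded to carbon (no H on that O).
The molecule carries 2 separate instances of a methyl-ester group (-C(=O)OCH3) meeting every constraint; each maps to a distinct set of atoms, giving 2 matches.

2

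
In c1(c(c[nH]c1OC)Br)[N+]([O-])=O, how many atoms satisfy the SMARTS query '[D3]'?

The query [D3] means: atom with exactly three heavy-atom neighbours.
Check the 11 heavy atoms by environment: 1× n (aromatic, D2) → no; 3× c (aromatic, D3) → match; 1× c (aromatic, D2) → no; 1× Br (D1) → no; 1× O (D2) → no; 1× C (D1) → no; 1× N (charge +1, D3) → match; 1× O (charge -1, D1) → no; 1× O (D1) → no.
Summing the matching environments: 3 + 1 = 4 matching atoms.

4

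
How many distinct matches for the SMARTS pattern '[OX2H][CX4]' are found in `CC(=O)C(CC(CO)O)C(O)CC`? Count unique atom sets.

3

[OX2H][CX4] is the SMARTS for an aliphatic alcohol: a hydroxyl oxygen bound to an sp3 (X4) carbon.
The molecule carries 3 separate instances of a hydroxyl group (-OH) meeting every constraint; each maps to a distinct set of atoms, giving 3 matches.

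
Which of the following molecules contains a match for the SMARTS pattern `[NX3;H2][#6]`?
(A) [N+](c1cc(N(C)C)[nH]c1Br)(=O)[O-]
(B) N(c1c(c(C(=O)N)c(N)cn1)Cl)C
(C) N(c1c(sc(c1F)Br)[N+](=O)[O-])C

B

[NX3;H2][#6] describes a trivalent nitrogen with two H attached to carbon (a primary amine).
(A) has a dimethylamino group (-N(CH3)2) but the nitrogen has H0, not H2.
(B) contains a primary amino group (-NH2), which satisfies every atom and bond constraint.
(C) has an N-methylamino group (-NHCH3) but the nitrogen bears two carbons and only one H (H1), not H2.
So the answer is (B).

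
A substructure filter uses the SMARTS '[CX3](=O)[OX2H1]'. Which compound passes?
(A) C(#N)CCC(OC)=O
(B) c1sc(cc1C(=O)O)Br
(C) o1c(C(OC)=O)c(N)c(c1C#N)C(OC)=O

[CX3](=O)[OX2H1] describes an sp2 carbon double-bonded to O and single-bonded to an -OH oxygen (a carboxylic acid).
(A) has a methyl-ester group (-C(=O)OCH3) but the singly-bonded O has no H (OX2H0, not OX2H1).
(B) contains a carboxylic acid group (-C(=O)OH), which satisfies every atom and bond constraint.
(C) has a methyl-ester group (-C(=O)OCH3) but the singly-bonded O has no H (OX2H0, not OX2H1).
So the answer is (B).

B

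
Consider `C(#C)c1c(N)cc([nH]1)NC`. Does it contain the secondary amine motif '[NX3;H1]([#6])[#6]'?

Yes

The pattern [NX3;H1]([#6])[#6] describes a trivalent nitrogen with one H, bonded to two carbons — a secondary amine.
The molecule carries an N-methylamino group (-NHCH3), whose atoms satisfy every constraint of the query, so the pattern matches.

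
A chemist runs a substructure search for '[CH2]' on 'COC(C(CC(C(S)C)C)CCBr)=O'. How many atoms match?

3

The query [CH2] means: aliphatic carbon with exactly two hydrogens.
Check the 14 heavy atoms by environment: 3× C (H2) → match; 3× C (H1) → no; 3× C (H3) → no; 1× S (H1) → no; 1× C (H0) → no; 2× O (H0) → no; 1× Br (H0) → no.
That gives 3 matching atoms.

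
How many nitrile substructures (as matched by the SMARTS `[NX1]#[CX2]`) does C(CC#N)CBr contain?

[NX1]#[CX2] is the SMARTS for a nitrile: a nitrogen triple-bonded to a two-connected carbon.
Exactly one fragment in the molecule meets all constraints, giving 1 match.

1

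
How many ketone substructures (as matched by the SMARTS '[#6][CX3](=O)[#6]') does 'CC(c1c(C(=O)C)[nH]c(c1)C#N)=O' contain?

2

[#6][CX3](=O)[#6] is the SMARTS for a ketone: a carbonyl carbon (no H) flanked by two carbons.
The molecule carries 2 separate instances of an acetyl/ketone group (-C(=O)CH3) meeting every constraint; each maps to a distinct set of atoms, giving 2 matches.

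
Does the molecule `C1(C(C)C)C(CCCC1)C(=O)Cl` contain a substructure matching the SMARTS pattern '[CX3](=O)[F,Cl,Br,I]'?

The pattern [CX3](=O)[F,Cl,Br,I] describes a carbonyl carbon bonded to a halogen — an acyl halide.
The molecule carries an acyl chloride (-C(=O)Cl), whose atoms satisfy every constraint of the query, so the pattern matches.

Yes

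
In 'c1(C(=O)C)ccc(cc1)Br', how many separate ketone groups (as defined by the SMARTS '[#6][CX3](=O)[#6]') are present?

[#6][CX3](=O)[#6] is the SMARTS for a ketone: a carbonyl carbon (no H) flanked by two carbons.
Exactly one fragment in the molecule meets all constraints, giving 1 match.

1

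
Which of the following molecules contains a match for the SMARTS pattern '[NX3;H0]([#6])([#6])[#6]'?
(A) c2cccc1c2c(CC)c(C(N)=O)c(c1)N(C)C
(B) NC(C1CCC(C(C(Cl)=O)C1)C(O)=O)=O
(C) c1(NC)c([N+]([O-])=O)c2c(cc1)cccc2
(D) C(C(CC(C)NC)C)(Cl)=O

A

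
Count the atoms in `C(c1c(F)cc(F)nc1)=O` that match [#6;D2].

3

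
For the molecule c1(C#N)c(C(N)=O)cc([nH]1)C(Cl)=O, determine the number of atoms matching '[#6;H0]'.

6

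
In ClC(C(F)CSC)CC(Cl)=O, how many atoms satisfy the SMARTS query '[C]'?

6

The query [C] means: uppercase C matches aliphatic (non-aromatic) carbon only.
Check the 11 heavy atoms by environment: 6× C → match; 2× Cl → no; 1× F → no; 1× S → no; 1× O → no.
That gives 6 matching atoms.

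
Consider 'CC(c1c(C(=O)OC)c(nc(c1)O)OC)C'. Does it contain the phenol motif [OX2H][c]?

Yes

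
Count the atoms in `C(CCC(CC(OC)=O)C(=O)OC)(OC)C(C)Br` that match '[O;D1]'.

2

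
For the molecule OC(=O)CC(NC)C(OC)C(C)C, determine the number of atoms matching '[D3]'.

The query [D3] means: atom with exactly three heavy-atom neighbours.
Check the 13 heavy atoms by environment: 4× C (D1) → no; 4× C (D3) → match; 1× C (D2) → no; 1× N (D2) → no; 2× O (D1) → no; 1× O (D2) → no.
That gives 4 matching atoms.

4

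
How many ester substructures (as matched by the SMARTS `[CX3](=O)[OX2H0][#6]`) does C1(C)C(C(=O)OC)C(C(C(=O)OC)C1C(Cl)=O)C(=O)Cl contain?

2

[CX3](=O)[OX2H0][#6] is the SMARTS for an ester: a carbonyl carbon bonded to an oxygen that is itself bonded to carbon (no H on that O).
The molecule carries 2 separate instances of a methyl-ester group (-C(=O)OCH3) meeting every constraint; each maps to a distinct set of atoms, giving 2 matches.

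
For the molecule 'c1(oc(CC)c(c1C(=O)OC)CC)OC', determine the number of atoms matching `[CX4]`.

6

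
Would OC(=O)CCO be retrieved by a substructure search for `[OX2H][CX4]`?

Yes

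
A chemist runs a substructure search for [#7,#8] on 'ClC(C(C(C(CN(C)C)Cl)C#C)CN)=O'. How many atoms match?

3

The query [#7,#8] means: nitrogen or oxygen (comma = OR).
Check the 15 heavy atoms by environment: 10× C → no; 1× O → match; 2× Cl → no; 2× N → match.
Summing the matching environments: 1 + 2 = 3 matching atoms.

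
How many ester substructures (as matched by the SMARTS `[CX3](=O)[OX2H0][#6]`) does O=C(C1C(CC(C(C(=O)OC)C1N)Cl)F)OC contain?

[CX3](=O)[OX2H0][#6] is the SMARTS for an ester: a carbonyl carbon bonded to an oxygen that is itself bonded to carbon (no H on that O).
The molecule carries 2 separate instances of a methyl-ester group (-C(=O)OCH3) meeting every constraint; each maps to a distinct set of atoms, giving 2 matches.

2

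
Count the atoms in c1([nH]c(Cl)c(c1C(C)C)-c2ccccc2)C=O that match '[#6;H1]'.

7

The query [#6;H1] means: any carbon bearing exactly one hydrogen.
Check the 17 heavy atoms by environment: 1× n (aromatic, H1) → no; 5× c (aromatic, H0) → no; 5× c (aromatic, H1) → match; 1× Cl (H0) → no; 2× C (H1) → match; 2× C (H3) → no; 1× O (H0) → no.
Summing the matching environments: 5 + 2 = 7 matching atoms.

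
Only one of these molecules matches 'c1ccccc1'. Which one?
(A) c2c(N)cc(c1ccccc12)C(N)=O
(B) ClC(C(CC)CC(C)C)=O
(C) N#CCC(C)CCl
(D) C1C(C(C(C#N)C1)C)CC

c1ccccc1 describes six aromatic carbons in a ring (a benzene ring).
(A) contains the required atom environment, so the pattern matches.
(B) has a methyl group (-CH3) but no six-membered all-carbon aromatic ring is present.
(C) has a methyl group (-CH3) but no six-membered all-carbon aromatic ring is present.
(D) has a methyl group (-CH3) but no six-membered all-carbon aromatic ring is present.
So the answer is (A).

A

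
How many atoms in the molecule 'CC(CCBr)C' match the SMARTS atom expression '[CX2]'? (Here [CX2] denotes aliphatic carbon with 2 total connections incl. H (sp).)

0

The query [CX2] means: C with X2: aliphatic carbon with exactly 2 total connections.
Check the 6 heavy atoms by environment: 5× C (X4) → no; 1× Br (X1) → no.
No environment satisfies the query, so 0 matching atoms.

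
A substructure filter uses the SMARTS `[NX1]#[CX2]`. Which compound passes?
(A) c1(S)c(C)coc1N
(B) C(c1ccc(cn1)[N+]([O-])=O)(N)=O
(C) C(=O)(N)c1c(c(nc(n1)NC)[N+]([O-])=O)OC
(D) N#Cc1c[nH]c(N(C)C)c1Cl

D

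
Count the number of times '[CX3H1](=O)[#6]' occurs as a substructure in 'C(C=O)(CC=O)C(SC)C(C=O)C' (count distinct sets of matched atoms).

3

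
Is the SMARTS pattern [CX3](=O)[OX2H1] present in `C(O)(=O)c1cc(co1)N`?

The pattern [CX3](=O)[OX2H1] describes an sp2 carbon double-bonded to O and single-bonded to an -OH oxygen — a carboxylic acid.
The molecule carries a carboxylic acid group (-C(=O)OH), whose atoms satisfy every constraint of the query, so the pattern matches.

Yes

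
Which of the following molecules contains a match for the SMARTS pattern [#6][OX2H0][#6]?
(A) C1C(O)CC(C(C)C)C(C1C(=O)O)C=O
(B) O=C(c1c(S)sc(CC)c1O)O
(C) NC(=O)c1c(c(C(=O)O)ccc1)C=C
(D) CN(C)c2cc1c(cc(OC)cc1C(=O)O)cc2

D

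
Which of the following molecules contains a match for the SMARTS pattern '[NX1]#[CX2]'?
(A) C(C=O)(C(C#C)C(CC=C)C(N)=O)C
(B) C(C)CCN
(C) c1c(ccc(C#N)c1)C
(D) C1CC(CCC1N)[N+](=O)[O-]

C

[NX1]#[CX2] describes a nitrogen triple-bonded to a two-connected carbon (a nitrile).
(A) has a primary amide (-C(=O)NH2) but the nitrogen is NX3, not NX1.
(B) has a primary amino group (-NH2) but the nitrogen is NX3 (three connections), not NX1 triple-bonded.
(C) contains a nitrile (-C#N), which satisfies every atom and bond constraint.
(D) has a primary amino group (-NH2) but the nitrogen is NX3 (three connections), not NX1 triple-bonded.
So the answer is (C).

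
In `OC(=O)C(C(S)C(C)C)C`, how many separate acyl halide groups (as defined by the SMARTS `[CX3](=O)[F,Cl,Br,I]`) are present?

0

[CX3](=O)[F,Cl,Br,I] is the SMARTS for an acyl halide: a carbonyl carbon bonded to a halogen.
The molecule has a carboxylic acid group (-C(=O)OH), but the carbonyl is bonded to -OH, not to a halogen; nothing else fits, so there are 0 matches.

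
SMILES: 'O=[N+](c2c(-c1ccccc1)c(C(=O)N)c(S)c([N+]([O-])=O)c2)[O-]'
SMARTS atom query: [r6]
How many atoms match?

Check the 22 heavy atoms by environment: 12× c (aromatic, in 6-ring) → match; 1× C (acyclic) → no; 3× O (acyclic) → no; 1× N (acyclic) → no; 1× S (acyclic) → no; 2× N (charge +1, acyclic) → no; 2× O (charge -1, acyclic) → no.
That gives 12 matching atoms.

12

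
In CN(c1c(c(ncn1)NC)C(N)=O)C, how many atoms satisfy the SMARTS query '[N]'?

The query [N] means: uppercase N matches aliphatic (non-aromatic) nitrogen only.
Check the 14 heavy atoms by environment: 2× n (aromatic) → no; 4× c (aromatic) → no; 4× C → no; 1× O → no; 3× N → match.
That gives 3 matching atoms.

3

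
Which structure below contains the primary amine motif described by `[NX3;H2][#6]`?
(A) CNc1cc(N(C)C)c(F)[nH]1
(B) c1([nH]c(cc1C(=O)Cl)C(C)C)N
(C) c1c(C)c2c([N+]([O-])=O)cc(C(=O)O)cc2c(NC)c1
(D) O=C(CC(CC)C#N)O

B

[NX3;H2][#6] describes a trivalent nitrogen with two H attached to carbon (a primary amine).
(A) has a dimethylamino group (-N(CH3)2) but the nitrogen has H0, not H2.
(B) contains a primary amino group (-NH2), which satisfies every atom and bond constraint.
(C) has an N-methylamino group (-NHCH3) but the nitrogen bears two carbons and only one H (H1), not H2.
(D) has a nitrile (-C#N) but the nitrogen is NX1 (triple-bonded), not NX3 with two H.
So the answer is (B).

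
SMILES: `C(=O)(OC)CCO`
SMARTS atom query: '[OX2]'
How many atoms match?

The query [OX2] means: aliphatic oxygen with two total connections — ether, hydroxyl, or ester single-bond O.
Check the 7 heavy atoms by environment: 3× C (X4) → no; 2× O (X2) → match; 1× C (X3) → no; 1× O (X1) → no.
That gives 2 matching atoms.

2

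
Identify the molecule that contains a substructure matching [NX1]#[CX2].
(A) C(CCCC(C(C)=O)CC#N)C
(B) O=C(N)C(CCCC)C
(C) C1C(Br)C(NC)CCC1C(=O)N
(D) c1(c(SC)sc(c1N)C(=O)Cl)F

A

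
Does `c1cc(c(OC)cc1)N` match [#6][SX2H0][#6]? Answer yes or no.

The pattern [#6][SX2H0][#6] describes an aliphatic sulfur bridging two carbons with no H on the sulfur — a thioether.
The closest candidate here is a methoxy ether (-OCH3), but the bridging atom is O, not S. No other fragment satisfies the full query, so there is no match.

No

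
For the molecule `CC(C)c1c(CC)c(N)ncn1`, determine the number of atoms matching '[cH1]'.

The query [cH1] means: aromatic carbon bearing exactly one hydrogen.
Check the 12 heavy atoms by environment: 2× n (aromatic, H0) → no; 1× c (aromatic, H1) → match; 3× c (aromatic, H0) → no; 1× C (H1) → no; 3× C (H3) → no; 1× C (H2) → no; 1× N (H2) → no.
That gives 1 matching atom.

1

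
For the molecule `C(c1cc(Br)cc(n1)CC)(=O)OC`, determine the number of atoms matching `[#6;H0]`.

Check the 13 heavy atoms by environment: 1× n (aromatic, H0) → no; 3× c (aromatic, H0) → match; 2× c (aromatic, H1) → no; 1× C (H0) → match; 2× O (H0) → no; 2× C (H3) → no; 1× Br (H0) → no; 1× C (H2) → no.
Summing the matching environments: 3 + 1 = 4 matching atoms.

4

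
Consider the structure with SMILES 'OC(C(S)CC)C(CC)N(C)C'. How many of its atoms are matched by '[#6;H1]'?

3

Check the 12 heavy atoms by environment: 4× C (H3) → no; 2× C (H2) → no; 3× C (H1) → match; 1× O (H1) → no; 1× N (H0) → no; 1× S (H1) → no.
That gives 3 matching atoms.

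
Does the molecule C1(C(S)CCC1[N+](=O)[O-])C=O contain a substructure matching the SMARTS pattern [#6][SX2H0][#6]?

The pattern [#6][SX2H0][#6] describes an aliphatic sulfur bridging two carbons with no H on the sulfur — a thioether.
The closest candidate here is a thiol (-SH), but the sulfur has H1, not H0 bridging two carbons. No other fragment satisfies the full query, so there is no match.

No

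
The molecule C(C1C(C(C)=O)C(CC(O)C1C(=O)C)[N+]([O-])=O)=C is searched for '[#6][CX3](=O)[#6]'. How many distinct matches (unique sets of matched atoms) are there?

2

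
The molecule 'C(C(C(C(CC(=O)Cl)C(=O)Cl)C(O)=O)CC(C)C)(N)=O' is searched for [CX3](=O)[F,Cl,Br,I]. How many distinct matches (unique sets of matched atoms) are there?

2

[CX3](=O)[F,Cl,Br,I] is the SMARTS for an acyl halide: a carbonyl carbon bonded to a halogen.
The molecule carries 2 separate instances of an acyl chloride (-C(=O)Cl) meeting every constraint; each maps to a distinct set of atoms, giving 2 matches.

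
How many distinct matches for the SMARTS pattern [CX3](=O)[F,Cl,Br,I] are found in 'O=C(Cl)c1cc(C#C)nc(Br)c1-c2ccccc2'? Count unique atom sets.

1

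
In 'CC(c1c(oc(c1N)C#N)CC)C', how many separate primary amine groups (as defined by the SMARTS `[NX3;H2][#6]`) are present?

1

[NX3;H2][#6] is the SMARTS for a primary amine: a trivalent nitrogen with two H attached to carbon.
Exactly one fragment in the molecule meets all constraints, giving 1 match.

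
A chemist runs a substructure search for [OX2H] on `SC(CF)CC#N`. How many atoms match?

0

The query [OX2H] means: aliphatic oxygen with two connections, one of which is H — an -OH oxygen.
Check the 7 heavy atoms by environment: 2× C (H2, X4) → no; 1× C (H1, X4) → no; 1× C (H0, X2) → no; 1× N (H0, X1) → no; 1× F (H0, X1) → no; 1× S (H1, X2) → no.
No environment satisfies the query, so 0 matching atoms.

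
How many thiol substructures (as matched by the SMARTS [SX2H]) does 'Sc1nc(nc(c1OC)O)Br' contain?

[SX2H] is the SMARTS for a thiol: an aliphatic sulfur with two connections, one being H.
Exactly one fragment in the molecule meets all constraints, giving 1 match.

1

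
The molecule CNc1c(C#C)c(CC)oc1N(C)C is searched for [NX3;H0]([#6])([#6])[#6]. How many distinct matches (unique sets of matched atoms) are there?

1

[NX3;H0]([#6])([#6])[#6] is the SMARTS for a tertiary amine: a trivalent nitrogen with no H, bonded to three carbons.
Exactly one fragment in the molecule meets all constraints, giving 1 match.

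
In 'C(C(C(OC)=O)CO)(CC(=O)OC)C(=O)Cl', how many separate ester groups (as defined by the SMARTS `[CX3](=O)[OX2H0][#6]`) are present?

2

[CX3](=O)[OX2H0][#6] is the SMARTS for an ester: a carbonyl carbon bonded to an oxygen that is itself bonded to carbon (no H on that O).
The molecule carries 2 separate instances of a methyl-ester group (-C(=O)OCH3) meeting every constraint; each maps to a distinct set of atoms, giving 2 matches.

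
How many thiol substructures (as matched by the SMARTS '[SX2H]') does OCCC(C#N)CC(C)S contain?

[SX2H] is the SMARTS for a thiol: an aliphatic sulfur with two connections, one being H.
Exactly one fragment in the molecule meets all constraints, giving 1 match.

1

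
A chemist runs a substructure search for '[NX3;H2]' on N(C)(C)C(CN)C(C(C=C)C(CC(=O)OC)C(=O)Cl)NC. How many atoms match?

The query [NX3;H2] means: aliphatic N with 3 total connections, two of them H — an -NH2 nitrogen (amine or amide).
Check the 21 heavy atoms by environment: 2× C (H2, X4) → no; 4× C (H1, X4) → no; 1× N (H0, X3) → no; 4× C (H3, X4) → no; 1× C (H1, X3) → no; 1× C (H2, X3) → no; 1× N (H1, X3) → no; 2× C (H0, X3) → no; 2× O (H0, X1) → no; 1× O (H0, X2) → no; 1× Cl (H0, X1) → no; 1× N (H2, X3) → match.
That gives 1 matching atom.

1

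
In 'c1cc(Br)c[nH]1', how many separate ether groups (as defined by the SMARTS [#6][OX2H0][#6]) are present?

0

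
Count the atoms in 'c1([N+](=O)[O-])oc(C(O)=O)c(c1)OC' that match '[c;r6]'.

0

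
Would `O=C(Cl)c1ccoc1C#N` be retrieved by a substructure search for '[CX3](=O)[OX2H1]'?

No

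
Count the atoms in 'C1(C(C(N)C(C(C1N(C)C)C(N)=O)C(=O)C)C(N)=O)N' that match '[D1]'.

10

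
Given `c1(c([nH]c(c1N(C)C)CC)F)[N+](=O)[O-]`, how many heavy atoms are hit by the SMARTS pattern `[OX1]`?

2

The query [OX1] means: aliphatic oxygen with one total connection — typically a carbonyl =O or an oxide.
Check the 14 heavy atoms by environment: 1× n (aromatic, X3) → no; 4× c (aromatic, X3) → no; 1× N (charge +1, X3) → no; 1× O (charge -1, X1) → match; 1× O (X1) → match; 1× N (X3) → no; 4× C (X4) → no; 1× F (X1) → no.
Summing the matching environments: 1 + 1 = 2 matching atoms.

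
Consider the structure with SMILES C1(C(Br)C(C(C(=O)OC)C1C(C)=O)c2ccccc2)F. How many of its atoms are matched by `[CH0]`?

The query [CH0] means: aliphatic carbon with no attached hydrogen.
Check the 20 heavy atoms by environment: 5× C (H1) → no; 1× Br (H0) → no; 1× F (H0) → no; 2× C (H0) → match; 3× O (H0) → no; 2× C (H3) → no; 1× c (aromatic, H0) → no; 5× c (aromatic, H1) → no.
That gives 2 matching atoms.

2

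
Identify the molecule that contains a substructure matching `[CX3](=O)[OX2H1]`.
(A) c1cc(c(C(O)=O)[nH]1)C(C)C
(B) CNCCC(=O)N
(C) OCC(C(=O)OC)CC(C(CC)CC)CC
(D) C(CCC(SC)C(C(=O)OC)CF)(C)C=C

A

[CX3](=O)[OX2H1] describes an sp2 carbon double-bonded to O and single-bonded to an -OH oxygen (a carboxylic acid).
(A) contains a carboxylic acid group (-C(=O)OH), which satisfies every atom and bond constraint.
(B) has a primary amide (-C(=O)NH2) but the carbonyl is bonded to N, not to an -OH oxygen.
(C) has a methyl-ester group (-C(=O)OCH3) but the singly-bonded O has no H (OX2H0, not OX2H1).
(D) has a methyl-ester group (-C(=O)OCH3) but the singly-bonded O has no H (OX2H0, not OX2H1).
So the answer is (A).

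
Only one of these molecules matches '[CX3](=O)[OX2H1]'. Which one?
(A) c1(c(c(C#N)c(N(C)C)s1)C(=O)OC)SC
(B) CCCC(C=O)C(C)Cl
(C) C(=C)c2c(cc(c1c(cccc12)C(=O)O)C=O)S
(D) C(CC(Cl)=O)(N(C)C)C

C

[CX3](=O)[OX2H1] describes an sp2 carbon double-bonded to O and single-bonded to an -OH oxygen (a carboxylic acid).
(A) has a methyl-ester group (-C(=O)OCH3) but the singly-bonded O has no H (OX2H0, not OX2H1).
(B) has an aldehyde (-CHO) but there is no singly-bonded oxygen on the carbonyl carbon.
(C) contains a carboxylic acid group (-C(=O)OH), which satisfies every atom and bond constraint.
(D) has an acyl chloride (-C(=O)Cl) but the carbonyl is bonded to Cl, not to an -OH oxygen.
So the answer is (C).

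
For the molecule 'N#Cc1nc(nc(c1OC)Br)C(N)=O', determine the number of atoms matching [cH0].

The query [cH0] means: aromatic carbon with no attached hydrogen (substituted or ring-fusion).
Check the 14 heavy atoms by environment: 2× n (aromatic, H0) → no; 4× c (aromatic, H0) → match; 2× C (H0) → no; 1× N (H0) → no; 1× Br (H0) → no; 2× O (H0) → no; 1× C (H3) → no; 1× N (H2) → no.
That gives 4 matching atoms.

4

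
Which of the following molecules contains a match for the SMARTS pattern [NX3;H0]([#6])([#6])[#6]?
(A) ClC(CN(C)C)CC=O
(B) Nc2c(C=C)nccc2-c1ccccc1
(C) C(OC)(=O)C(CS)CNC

[NX3;H0]([#6])([#6])[#6] describes a trivalent nitrogen with no H, bonded to three carbons (a tertiary amine).
(A) contains a dimethylamino group (-N(CH3)2), which satisfies every atom and bond constraint.
(B) has a primary amino group (-NH2) but the nitrogen has H2, not H0 with three carbons.
(C) has an N-methylamino group (-NHCH3) but the nitrogen still has one H (H1), not H0.
So the answer is (A).

A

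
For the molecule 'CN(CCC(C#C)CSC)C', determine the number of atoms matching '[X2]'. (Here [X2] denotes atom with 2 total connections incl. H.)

The query [X2] means: any atom with exactly two total connections (bonds + H).
Check the 11 heavy atoms by environment: 7× C (X4) → no; 1× N (X3) → no; 1× S (X2) → match; 2× C (X2) → match.
Summing the matching environments: 1 + 2 = 3 matching atoms.

3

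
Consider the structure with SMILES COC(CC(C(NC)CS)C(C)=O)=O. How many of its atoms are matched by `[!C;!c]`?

5

The query [!C;!c] means: neither aliphatic nor aromatic carbon — same as [!#6].
Check the 14 heavy atoms by environment: 9× C → no; 1× S → match; 1× N → match; 3× O → match.
Summing the matching environments: 1 + 1 + 3 = 5 matching atoms.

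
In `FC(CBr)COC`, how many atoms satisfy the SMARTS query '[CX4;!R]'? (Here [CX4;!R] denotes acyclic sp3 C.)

4

Check the 7 heavy atoms by environment: 4× C (X4, acyclic) → match; 1× Br (X1, acyclic) → no; 1× O (X2, acyclic) → no; 1× F (X1, acyclic) → no.
That gives 4 matching atoms.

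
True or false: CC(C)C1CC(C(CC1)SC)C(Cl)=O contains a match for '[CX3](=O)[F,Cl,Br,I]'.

True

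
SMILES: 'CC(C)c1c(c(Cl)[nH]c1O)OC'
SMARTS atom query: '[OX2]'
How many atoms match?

2

Check the 12 heavy atoms by environment: 1× n (aromatic, X3) → no; 4× c (aromatic, X3) → no; 2× O (X2) → match; 4× C (X4) → no; 1× Cl (X1) → no.
That gives 2 matching atoms.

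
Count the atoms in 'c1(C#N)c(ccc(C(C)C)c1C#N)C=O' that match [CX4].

3

The query [CX4] means: C with X4: aliphatic carbon with exactly 4 total connections (bonds + H).
Check the 15 heavy atoms by environment: 6× c (aromatic, X3) → no; 1× C (X3) → no; 1× O (X1) → no; 3× C (X4) → match; 2× C (X2) → no; 2× N (X1) → no.
That gives 3 matching atoms.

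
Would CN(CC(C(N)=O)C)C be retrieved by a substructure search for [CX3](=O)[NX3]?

The pattern [CX3](=O)[NX3] describes a carbonyl carbon bonded to a trivalent nitrogen — an amide.
The molecule carries a primary amide (-C(=O)NH2), whose atoms satisfy every constraint of the query, so the pattern matches.

Yes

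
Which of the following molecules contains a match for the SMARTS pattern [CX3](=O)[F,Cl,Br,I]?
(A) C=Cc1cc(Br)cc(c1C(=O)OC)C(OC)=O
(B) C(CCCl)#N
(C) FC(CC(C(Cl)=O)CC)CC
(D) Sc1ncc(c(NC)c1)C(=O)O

C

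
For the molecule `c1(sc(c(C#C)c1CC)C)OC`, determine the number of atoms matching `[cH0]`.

The query [cH0] means: aromatic carbon with no attached hydrogen (substituted or ring-fusion).
Check the 12 heavy atoms by environment: 1× s (aromatic, H0) → no; 4× c (aromatic, H0) → match; 1× C (H2) → no; 3× C (H3) → no; 1× O (H0) → no; 1× C (H0) → no; 1× C (H1) → no.
That gives 4 matching atoms.

4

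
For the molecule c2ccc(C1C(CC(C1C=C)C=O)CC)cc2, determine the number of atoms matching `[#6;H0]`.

1

The query [#6;H0] means: any carbon with no attached hydrogen.
Check the 17 heavy atoms by environment: 3× C (H2) → no; 6× C (H1) → no; 1× c (aromatic, H0) → match; 5× c (aromatic, H1) → no; 1× O (H0) → no; 1× C (H3) → no.
That gives 1 matching atom.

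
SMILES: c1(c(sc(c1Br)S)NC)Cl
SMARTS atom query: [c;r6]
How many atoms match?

The query [c;r6] means: aromatic carbon that belongs to a six-membered ring.
Check the 10 heavy atoms by environment: 1× s (aromatic, in 5-ring) → no; 4× c (aromatic, in 5-ring) → no; 1× N (acyclic) → no; 1× C (acyclic) → no; 1× Cl (acyclic) → no; 1× S (acyclic) → no; 1× Br (acyclic) → no.
No environment satisfies the query, so 0 matching atoms.

0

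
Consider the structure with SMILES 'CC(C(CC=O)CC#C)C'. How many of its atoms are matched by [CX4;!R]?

Check the 10 heavy atoms by environment: 6× C (X4, acyclic) → match; 1× C (X3, acyclic) → no; 1× O (X1, acyclic) → no; 2× C (X2, acyclic) → no.
That gives 6 matching atoms.

6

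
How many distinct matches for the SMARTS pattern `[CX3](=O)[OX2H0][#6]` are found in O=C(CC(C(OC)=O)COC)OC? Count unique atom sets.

2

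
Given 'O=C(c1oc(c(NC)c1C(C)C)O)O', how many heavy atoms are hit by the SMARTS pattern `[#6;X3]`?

5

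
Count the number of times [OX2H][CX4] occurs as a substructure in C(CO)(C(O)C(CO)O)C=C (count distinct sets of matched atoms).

4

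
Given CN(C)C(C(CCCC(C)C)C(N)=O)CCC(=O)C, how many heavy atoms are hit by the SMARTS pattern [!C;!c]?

4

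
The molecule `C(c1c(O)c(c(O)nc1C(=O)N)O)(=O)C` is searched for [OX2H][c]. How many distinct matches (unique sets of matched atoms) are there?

3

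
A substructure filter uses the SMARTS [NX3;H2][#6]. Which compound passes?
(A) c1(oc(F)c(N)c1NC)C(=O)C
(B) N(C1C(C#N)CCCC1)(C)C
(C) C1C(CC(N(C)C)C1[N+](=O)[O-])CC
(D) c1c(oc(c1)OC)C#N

A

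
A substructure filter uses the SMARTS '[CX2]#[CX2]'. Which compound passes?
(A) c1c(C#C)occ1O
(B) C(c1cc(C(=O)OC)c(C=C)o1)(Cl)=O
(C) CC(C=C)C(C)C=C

[CX2]#[CX2] describes a carbon-carbon triple bond (an alkyne).
(A) contains an ethynyl group (-C#CH), which satisfies every atom and bond constraint.
(B) has a vinyl group (-CH=CH2) but the C=C is a double bond; both carbons are CX3, not CX2.
(C) has a vinyl group (-CH=CH2) but the C=C is a double bond; both carbons are CX3, not CX2.
So the answer is (A).

A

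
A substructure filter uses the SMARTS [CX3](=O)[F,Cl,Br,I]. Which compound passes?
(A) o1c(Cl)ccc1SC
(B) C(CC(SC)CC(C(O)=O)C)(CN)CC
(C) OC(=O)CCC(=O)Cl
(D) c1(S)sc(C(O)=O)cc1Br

[CX3](=O)[F,Cl,Br,I] describes a carbonyl carbon bonded to a halogen (an acyl halide).
(A) has a chloro substituent but the Cl is not on a carbonyl carbon.
(B) has a carboxylic acid group (-C(=O)OH) but the carbonyl is bonded to -OH, not to a halogen.
(C) contains an acyl chloride (-C(=O)Cl), which satisfies every atom and bond constraint.
(D) has a carboxylic acid group (-C(=O)OH) but the carbonyl is bonded to -OH, not to a halogen.
So the answer is (C).

C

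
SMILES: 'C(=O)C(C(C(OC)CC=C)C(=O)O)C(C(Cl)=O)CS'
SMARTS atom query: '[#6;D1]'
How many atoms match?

2

The query [#6;D1] means: carbon bonded to exactly one heavy atom.
Check the 19 heavy atoms by environment: 4× C (D2) → no; 6× C (D3) → no; 1× O (D2) → no; 2× C (D1) → match; 4× O (D1) → no; 1× Cl (D1) → no; 1× S (D1) → no.
That gives 2 matching atoms.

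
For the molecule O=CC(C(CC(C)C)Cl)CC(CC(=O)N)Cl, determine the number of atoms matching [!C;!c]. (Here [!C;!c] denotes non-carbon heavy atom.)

The query [!C;!c] means: neither aliphatic nor aromatic carbon — same as [!#6].
Check the 16 heavy atoms by environment: 11× C → no; 2× Cl → match; 2× O → match; 1× N → match.
Summing the matching environments: 2 + 2 + 1 = 5 matching atoms.

5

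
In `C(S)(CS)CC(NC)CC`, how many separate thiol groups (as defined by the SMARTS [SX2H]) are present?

[SX2H] is the SMARTS for a thiol: an aliphatic sulfur with two connections, one being H.
The molecule carries 2 separate instances of a thiol (-SH) meeting every constraint; each maps to a distinct set of atoms, giving 2 matches.

2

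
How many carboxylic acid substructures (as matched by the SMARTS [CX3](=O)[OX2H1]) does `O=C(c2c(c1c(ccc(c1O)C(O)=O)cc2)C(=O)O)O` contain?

3

[CX3](=O)[OX2H1] is the SMARTS for a carboxylic acid: an sp2 carbon double-bonded to O and single-bonded to an -OH oxygen.
The molecule carries 3 separate instances of a carboxylic acid group (-C(=O)OH) meeting every constraint; each maps to a distinct set of atoms, giving 3 matches.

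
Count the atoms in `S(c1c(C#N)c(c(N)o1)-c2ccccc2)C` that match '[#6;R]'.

The query [#6;R] means: carbon that is part of a ring.
Check the 16 heavy atoms by environment: 1× o (aromatic, in 5-ring) → no; 4× c (aromatic, in 5-ring) → match; 1× S (acyclic) → no; 2× C (acyclic) → no; 2× N (acyclic) → no; 6× c (aromatic, in 6-ring) → match.
Summing the matching environments: 4 + 6 = 10 matching atoms.

10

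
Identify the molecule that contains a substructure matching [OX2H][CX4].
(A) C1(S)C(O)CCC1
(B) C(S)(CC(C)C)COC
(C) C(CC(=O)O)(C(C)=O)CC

[OX2H][CX4] describes a hydroxyl oxygen bound to an sp3 (X4) carbon (an aliphatic alcohol).
(A) contains a hydroxyl group (-OH), which satisfies every atom and bond constraint.
(B) has a methoxy ether (-OCH3) but the oxygen has H0 (ether), not H1.
(C) has a carboxylic acid group (-C(=O)OH) but the -OH is on a CX3 carbonyl carbon, not a CX4 carbon.
So the answer is (A).

A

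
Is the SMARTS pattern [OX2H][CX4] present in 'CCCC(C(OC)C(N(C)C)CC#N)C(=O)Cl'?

No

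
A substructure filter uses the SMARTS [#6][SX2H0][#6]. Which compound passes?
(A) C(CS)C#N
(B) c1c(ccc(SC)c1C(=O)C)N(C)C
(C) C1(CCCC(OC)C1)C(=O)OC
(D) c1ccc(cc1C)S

[#6][SX2H0][#6] describes an aliphatic sulfur bridging two carbons with no H on the sulfur (a thioether).
(A) has a thiol (-SH) but the sulfur has H1, not H0 bridging two carbons.
(B) contains a methylthio ether (-SCH3), which satisfies every atom and bond constraint.
(C) has a methoxy ether (-OCH3) but the bridging atom is O, not S.
(D) has a thiol (-SH) but the sulfur has H1, not H0 bridging two carbons.
So the answer is (B).

B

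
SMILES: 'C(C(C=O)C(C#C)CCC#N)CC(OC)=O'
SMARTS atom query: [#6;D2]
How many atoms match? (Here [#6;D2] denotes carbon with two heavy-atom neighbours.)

The query [#6;D2] means: any carbon bonded to exactly two heavy atoms.
Check the 16 heavy atoms by environment: 7× C (D2) → match; 3× C (D3) → no; 2× C (D1) → no; 2× O (D1) → no; 1× O (D2) → no; 1× N (D1) → no.
That gives 7 matching atoms.

7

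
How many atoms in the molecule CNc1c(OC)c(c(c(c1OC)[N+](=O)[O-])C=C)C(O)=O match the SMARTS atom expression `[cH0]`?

6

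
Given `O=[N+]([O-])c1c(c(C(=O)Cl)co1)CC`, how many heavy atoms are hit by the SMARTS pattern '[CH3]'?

1

Check the 13 heavy atoms by environment: 1× o (aromatic, H0) → no; 3× c (aromatic, H0) → no; 1× c (aromatic, H1) → no; 1× C (H2) → no; 1× C (H3) → match; 1× N (charge +1, H0) → no; 1× O (charge -1, H0) → no; 2× O (H0) → no; 1× C (H0) → no; 1× Cl (H0) → no.
That gives 1 matching atom.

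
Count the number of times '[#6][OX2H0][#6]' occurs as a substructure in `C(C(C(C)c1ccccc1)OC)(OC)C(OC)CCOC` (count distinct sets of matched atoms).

4

[#6][OX2H0][#6] is the SMARTS for an ether: an aliphatic oxygen bridging two carbons with no H on the oxygen.
The molecule carries 4 separate instances of a methoxy ether (-OCH3) meeting every constraint; each maps to a distinct set of atoms, giving 4 matches.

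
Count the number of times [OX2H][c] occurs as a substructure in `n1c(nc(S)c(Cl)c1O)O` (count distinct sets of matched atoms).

2

[OX2H][c] is the SMARTS for a phenol: a hydroxyl oxygen attached to an aromatic carbon.
The molecule carries 2 separate instances of a hydroxyl group (-OH) meeting every constraint; each maps to a distinct set of atoms, giving 2 matches.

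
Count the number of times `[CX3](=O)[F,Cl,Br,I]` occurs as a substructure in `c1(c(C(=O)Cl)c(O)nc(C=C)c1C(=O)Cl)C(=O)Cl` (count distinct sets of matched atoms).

3

[CX3](=O)[F,Cl,Br,I] is the SMARTS for an acyl halide: a carbonyl carbon bonded to a halogen.
The molecule carries 3 separate instances of an acyl chloride (-C(=O)Cl) meeting every constraint; each maps to a distinct set of atoms, giving 3 matches.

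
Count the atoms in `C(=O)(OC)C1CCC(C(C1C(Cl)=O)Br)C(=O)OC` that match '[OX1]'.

3

The query [OX1] means: aliphatic oxygen with one total connection — typically a carbonyl =O or an oxide.
Check the 18 heavy atoms by environment: 8× C (X4) → no; 1× Br (X1) → no; 3× C (X3) → no; 3× O (X1) → match; 2× O (X2) → no; 1× Cl (X1) → no.
That gives 3 matching atoms.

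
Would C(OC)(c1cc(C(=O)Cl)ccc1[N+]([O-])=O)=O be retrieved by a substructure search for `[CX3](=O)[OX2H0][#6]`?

The pattern [CX3](=O)[OX2H0][#6] describes a carbonyl carbon bonded to an oxygen that is itself bonded to carbon (no H on that O) — an ester.
The molecule carries a methyl-ester group (-C(=O)OCH3), whose atoms satisfy every constraint of the query, so the pattern matches.

Yes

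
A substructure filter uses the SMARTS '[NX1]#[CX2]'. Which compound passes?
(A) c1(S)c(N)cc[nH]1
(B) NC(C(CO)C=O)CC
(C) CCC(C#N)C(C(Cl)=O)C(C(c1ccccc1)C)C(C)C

[NX1]#[CX2] describes a nitrogen triple-bonded to a two-connected carbon (a nitrile).
(A) has a primary amino group (-NH2) but the nitrogen is NX3 (three connections), not NX1 triple-bonded.
(B) has a primary amino group (-NH2) but the nitrogen is NX3 (three connections), not NX1 triple-bonded.
(C) contains a nitrile (-C#N), which satisfies every atom and bond constraint.
So the answer is (C).

C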